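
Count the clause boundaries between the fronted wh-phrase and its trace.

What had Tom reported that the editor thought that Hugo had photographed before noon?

"what" is extracted from the object of "photographed".
Boundaries crossed, outermost first: [that], [that] — 2 in total.

2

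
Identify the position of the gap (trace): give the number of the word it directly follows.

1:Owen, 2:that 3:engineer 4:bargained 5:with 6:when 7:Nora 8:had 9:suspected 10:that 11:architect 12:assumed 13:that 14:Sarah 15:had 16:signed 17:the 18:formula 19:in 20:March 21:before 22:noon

5

The displaced element is "Owen" (word 1).
It functions as the object of the preposition "with" of "bargained", so the gap sits immediately after word 5 ("with").
Base order: That engineer bargained with Owen when Nora had suspected that architect assumed that Sarah had signed the formula in March before noon.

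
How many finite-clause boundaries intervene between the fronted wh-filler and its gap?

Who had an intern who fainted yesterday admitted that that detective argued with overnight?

1

"who" is extracted from the PP object of "argued".
Boundaries crossed, outermost first: [that] — 1 in total.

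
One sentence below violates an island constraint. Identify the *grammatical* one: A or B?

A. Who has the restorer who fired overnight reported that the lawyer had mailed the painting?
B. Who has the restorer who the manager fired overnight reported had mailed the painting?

B

In A, the wh-phrase is extracted from inside a complex-NP island (relative clause) (introduced by "who"), which blocks movement.
In B, the extraction path crosses only that-complement boundaries, which are transparent.
So B is grammatical.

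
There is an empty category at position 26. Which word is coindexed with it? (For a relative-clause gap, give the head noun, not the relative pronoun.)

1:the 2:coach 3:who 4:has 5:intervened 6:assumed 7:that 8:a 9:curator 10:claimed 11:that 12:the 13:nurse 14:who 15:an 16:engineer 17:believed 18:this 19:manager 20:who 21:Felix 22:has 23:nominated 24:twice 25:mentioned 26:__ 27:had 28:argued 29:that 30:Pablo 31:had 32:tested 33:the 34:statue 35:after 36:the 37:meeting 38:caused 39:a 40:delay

13

The gap at 26 is the subject of "argued", inside a relative clause.
The relative pronoun is "who" (word 14); it is bound by the head noun immediately before it.
Its filler is the head noun "nurse", at word 13.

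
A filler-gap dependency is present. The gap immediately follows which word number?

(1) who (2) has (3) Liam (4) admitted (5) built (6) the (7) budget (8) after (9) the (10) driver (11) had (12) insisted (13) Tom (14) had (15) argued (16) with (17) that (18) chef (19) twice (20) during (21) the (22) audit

The displaced element is "who" (word 1).
It is linked across 1 clause boundary (Ø).
It functions as the subject of "built", so the gap sits immediately after word 4 ("admitted").
Base order: Liam has admitted who built the budget after the driver had insisted Tom had argued with that chef twice during the audit.

4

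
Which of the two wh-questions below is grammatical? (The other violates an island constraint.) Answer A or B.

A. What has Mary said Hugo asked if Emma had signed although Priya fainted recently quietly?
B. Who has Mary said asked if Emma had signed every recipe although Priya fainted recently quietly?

In A, the wh-phrase is extracted from inside a wh-island (introduced by "if"), which blocks movement.
In B, the extraction path crosses only that-complement boundaries, which are transparent.
So B is grammatical.

B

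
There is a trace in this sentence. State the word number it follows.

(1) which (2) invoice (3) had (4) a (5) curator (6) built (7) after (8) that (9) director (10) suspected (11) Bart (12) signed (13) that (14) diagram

6

The displaced element is "which invoice" (word 2).
It functions as the direct object of "built", so the gap sits immediately after word 6 ("built").
Base order: A curator had built which invoice after that director suspected Bart signed that diagram.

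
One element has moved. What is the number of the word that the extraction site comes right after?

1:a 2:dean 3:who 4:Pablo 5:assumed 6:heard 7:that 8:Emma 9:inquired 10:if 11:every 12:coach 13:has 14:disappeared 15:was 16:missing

5

The displaced element is "a dean" (word 2).
It is linked across 1 clause boundary (Ø).
It functions as the subject of "heard", so the gap sits immediately after word 5 ("assumed").
Base order: Pablo assumed a dean heard that Emma inquired if every coach has disappeared.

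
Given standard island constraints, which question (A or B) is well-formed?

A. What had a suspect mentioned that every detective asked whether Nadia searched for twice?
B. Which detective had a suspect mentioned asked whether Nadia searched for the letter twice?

B

In A, the wh-phrase is extracted from inside a wh-island (introduced by "whether"), which blocks movement.
In B, the extraction path crosses only that-complement boundaries, which are transparent.
So B is grammatical.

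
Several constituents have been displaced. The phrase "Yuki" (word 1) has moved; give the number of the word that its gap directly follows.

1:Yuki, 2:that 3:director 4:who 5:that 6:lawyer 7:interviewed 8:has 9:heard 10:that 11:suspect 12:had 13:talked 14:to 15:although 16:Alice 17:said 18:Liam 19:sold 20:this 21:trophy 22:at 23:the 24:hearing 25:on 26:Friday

The displaced element is "Yuki" (word 1).
It is linked across 1 clause boundary (Ø).
It functions as the object of the preposition "to" of "talked", so the gap sits immediately after word 14 ("to").
Base order: That director who that lawyer interviewed has heard that suspect had talked to Yuki although Alice said Liam sold this trophy at the hearing on Friday.

14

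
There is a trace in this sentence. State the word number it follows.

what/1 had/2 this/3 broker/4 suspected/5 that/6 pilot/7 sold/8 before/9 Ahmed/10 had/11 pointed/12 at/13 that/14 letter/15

8

The displaced element is "what" (word 1).
It is linked across 1 clause boundary (Ø).
It functions as the direct object of "sold", so the gap sits immediately after word 8 ("sold").
Base order: This broker had suspected that pilot sold what before Ahmed had pointed at that letter.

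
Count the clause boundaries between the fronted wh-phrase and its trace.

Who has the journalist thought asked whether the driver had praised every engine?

1

"who" is extracted from the subject of "asked".
Boundaries crossed, outermost first: [Ø] — 1 in total.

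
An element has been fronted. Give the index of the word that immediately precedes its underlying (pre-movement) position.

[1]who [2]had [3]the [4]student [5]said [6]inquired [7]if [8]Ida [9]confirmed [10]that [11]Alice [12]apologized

5

The displaced element is "who" (word 1).
It is linked across 1 clause boundary (Ø).
It functions as the subject of "inquired", so the gap sits immediately after word 5 ("said").
Base order: The student had said who inquired if Ida confirmed that Alice apologized.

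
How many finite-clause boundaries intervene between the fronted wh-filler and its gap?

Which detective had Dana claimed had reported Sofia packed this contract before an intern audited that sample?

"which detective" is extracted from the subject of "reported".
Boundaries crossed, outermost first: [Ø] — 1 in total.

1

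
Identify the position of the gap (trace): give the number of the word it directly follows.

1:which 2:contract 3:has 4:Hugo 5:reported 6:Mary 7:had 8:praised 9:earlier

8

The displaced element is "which contract" (word 2).
It is linked across 1 clause boundary (Ø).
It functions as the direct object of "praised", so the gap sits immediately after word 8 ("praised").
Base order: Hugo has reported Mary had praised which contract earlier.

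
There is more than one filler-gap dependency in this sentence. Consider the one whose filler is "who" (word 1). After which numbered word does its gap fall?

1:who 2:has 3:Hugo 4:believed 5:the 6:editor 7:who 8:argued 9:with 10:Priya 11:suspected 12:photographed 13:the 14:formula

The displaced element is "who" (word 1).
It is linked across 2 clause boundaries (Ø → Ø).
It functions as the subject of "photographed", so the gap sits immediately after word 11 ("suspected").
Base order: Hugo has believed the editor who argued with Priya suspected who photographed the formula.

11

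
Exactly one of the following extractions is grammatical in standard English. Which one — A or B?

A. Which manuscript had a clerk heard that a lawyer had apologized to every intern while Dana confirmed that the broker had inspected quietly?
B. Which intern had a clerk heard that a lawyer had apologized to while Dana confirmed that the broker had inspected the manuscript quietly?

B

In A, the wh-phrase is extracted from inside an adjunct island (introduced by "while"), which blocks movement.
In B, the extraction path crosses only that-complement boundaries, which are transparent.
So B is grammatical.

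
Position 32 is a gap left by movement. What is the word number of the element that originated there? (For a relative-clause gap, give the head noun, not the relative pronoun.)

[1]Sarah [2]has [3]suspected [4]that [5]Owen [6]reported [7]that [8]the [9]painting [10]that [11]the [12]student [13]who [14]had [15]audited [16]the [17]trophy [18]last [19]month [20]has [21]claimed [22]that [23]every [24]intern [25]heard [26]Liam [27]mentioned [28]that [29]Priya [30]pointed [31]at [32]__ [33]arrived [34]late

9

The gap at 32 is the prepositional object of "pointed", inside a relative clause.
The relative pronoun is "that" (word 10); it is bound by the head noun immediately before it.
Its filler is the head noun "painting", at word 9.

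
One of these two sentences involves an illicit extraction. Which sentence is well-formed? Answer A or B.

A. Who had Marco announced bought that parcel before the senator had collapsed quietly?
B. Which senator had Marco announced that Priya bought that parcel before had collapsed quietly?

In B, the wh-phrase is extracted from inside an adjunct island (introduced by "before"), which blocks movement.
In A, the extraction path crosses only that-complement boundaries, which are transparent.
So A is grammatical.

A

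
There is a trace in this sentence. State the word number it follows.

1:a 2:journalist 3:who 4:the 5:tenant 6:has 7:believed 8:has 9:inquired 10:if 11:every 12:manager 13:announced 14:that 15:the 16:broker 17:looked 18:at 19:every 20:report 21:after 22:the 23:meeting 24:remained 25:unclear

The displaced element is "a journalist" (word 2).
It is linked across 1 clause boundary (Ø).
It functions as the subject of "inquired", so the gap sits immediately after word 7 ("believed").
Base order: The tenant has believed that a journalist has inquired if every manager announced that the broker looked at every report after the meeting.

7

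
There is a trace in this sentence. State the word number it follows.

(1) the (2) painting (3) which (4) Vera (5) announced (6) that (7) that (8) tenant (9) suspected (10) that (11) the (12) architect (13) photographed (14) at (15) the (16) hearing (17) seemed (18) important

13

The displaced element is "the painting" (word 2).
It is linked across 2 clause boundaries (that → that).
It functions as the direct object of "photographed", so the gap sits immediately after word 13 ("photographed").
Base order: Vera announced that that tenant suspected that the architect photographed the painting at the hearing.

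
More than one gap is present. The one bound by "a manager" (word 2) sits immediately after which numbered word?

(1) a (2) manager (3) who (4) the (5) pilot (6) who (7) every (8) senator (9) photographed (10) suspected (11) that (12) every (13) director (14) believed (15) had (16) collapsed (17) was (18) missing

14

The displaced element is "a manager" (word 2).
It is linked across 2 clause boundaries (that → Ø).
It functions as the subject of "collapsed", so the gap sits immediately after word 14 ("believed").
Base order: The pilot who every senator photographed suspected that every director believed that a manager had collapsed.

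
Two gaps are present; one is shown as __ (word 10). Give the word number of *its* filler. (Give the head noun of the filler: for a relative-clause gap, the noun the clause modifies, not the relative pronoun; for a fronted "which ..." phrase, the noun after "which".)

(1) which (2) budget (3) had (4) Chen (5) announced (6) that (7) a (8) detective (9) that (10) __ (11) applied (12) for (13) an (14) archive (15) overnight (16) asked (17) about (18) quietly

8

The marked gap is inside the relative clause, the subject of "applied".
Its filler is the head noun "detective" (via "that"), at word 8.
(The other dependency links word 2 to a gap after word 17.)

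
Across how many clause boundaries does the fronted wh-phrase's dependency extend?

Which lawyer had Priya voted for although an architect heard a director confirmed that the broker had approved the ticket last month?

"which lawyer" originates inside the matrix clause — no clause boundary is crossed.

0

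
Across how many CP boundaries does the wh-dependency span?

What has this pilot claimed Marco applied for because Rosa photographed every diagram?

"what" is extracted from the PP object of "applied".
Boundaries crossed, outermost first: [Ø] — 1 in total.

1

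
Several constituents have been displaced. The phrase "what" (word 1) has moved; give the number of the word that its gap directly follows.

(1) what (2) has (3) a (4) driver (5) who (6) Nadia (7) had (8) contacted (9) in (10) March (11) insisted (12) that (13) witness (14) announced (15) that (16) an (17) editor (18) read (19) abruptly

18

The displaced element is "what" (word 1).
It is linked across 2 clause boundaries (Ø → that).
It functions as the direct object of "read", so the gap sits immediately after word 18 ("read").
Base order: A driver who Nadia had contacted in March has insisted that witness announced that an editor read what abruptly.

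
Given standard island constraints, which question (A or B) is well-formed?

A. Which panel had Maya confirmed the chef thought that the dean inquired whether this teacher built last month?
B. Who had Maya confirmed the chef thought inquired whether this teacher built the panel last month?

In A, the wh-phrase is extracted from inside a wh-island (introduced by "whether"), which blocks movement.
In B, the extraction path crosses only that-complement boundaries, which are transparent.
So B is grammatical.

B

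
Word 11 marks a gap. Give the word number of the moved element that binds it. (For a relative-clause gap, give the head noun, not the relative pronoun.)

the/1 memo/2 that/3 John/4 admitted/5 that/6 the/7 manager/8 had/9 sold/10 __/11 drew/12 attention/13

The gap at 11 is the object of "sold", inside a relative clause.
The relative pronoun is "that" (word 3); it is bound by the head noun immediately before it.
Its filler is the head noun "memo", at word 2.

2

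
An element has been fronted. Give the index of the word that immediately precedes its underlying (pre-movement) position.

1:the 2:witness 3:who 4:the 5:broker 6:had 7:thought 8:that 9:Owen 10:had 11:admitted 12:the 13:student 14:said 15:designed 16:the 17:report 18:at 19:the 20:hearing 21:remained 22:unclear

The displaced element is "the witness" (word 2).
It is linked across 3 clause boundaries (that → Ø → Ø).
It functions as the subject of "designed", so the gap sits immediately after word 14 ("said").
Base order: The broker had thought that Owen had admitted the student said that the witness designed the report at the hearing.

14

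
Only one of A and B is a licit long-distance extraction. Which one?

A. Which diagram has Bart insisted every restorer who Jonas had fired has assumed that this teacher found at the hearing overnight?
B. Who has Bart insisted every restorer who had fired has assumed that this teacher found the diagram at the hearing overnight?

A

In B, the wh-phrase is extracted from inside a complex-NP island (relative clause) (introduced by "who"), which blocks movement.
In A, the extraction path crosses only that-complement boundaries, which are transparent.
So A is grammatical.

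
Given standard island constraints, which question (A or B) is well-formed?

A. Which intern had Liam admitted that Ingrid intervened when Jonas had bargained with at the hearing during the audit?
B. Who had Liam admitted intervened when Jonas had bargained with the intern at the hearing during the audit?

B

In A, the wh-phrase is extracted from inside an adjunct island (introduced by "when"), which blocks movement.
In B, the extraction path crosses only that-complement boundaries, which are transparent.
So B is grammatical.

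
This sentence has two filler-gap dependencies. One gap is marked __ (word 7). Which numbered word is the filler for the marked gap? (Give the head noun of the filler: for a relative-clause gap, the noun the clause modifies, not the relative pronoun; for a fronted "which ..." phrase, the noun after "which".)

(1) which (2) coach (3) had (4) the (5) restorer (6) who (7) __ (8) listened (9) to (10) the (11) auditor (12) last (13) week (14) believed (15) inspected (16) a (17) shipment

The marked gap is inside the relative clause, the subject of "listened".
Its filler is the head noun "restorer" (via "who"), at word 5.
(The other dependency links word 2 to a gap after word 14.)

5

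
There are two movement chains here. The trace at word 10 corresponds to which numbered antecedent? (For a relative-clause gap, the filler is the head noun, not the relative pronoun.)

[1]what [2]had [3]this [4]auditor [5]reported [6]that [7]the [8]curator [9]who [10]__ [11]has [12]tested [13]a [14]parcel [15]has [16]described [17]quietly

The marked gap is inside the relative clause, the subject of "tested".
Its filler is the head noun "curator" (via "who"), at word 8.
(The other dependency links word 1 to a gap after word 16.)

8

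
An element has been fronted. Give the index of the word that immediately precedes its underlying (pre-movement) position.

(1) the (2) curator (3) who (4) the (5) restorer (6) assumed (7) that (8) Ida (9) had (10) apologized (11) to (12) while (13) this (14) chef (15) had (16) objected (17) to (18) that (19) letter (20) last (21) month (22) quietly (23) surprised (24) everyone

11

The displaced element is "the curator" (word 2).
It is linked across 1 clause boundary (that).
It functions as the object of the preposition "to" of "apologized", so the gap sits immediately after word 11 ("to").
Base order: The restorer assumed that Ida had apologized to the curator while this chef had objected to that letter last month quietly.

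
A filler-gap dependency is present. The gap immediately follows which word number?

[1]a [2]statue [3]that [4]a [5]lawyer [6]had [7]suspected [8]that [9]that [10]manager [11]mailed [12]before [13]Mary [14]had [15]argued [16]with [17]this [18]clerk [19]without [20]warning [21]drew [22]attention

The displaced element is "a statue" (word 2).
It is linked across 1 clause boundary (that).
It functions as the direct object of "mailed", so the gap sits immediately after word 11 ("mailed").
Base order: A lawyer had suspected that that manager mailed a statue before Mary had argued with this clerk without warning.

11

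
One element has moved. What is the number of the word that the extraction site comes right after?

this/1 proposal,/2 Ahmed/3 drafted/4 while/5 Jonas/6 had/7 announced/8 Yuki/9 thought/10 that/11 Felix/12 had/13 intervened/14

The displaced element is "this proposal" (word 2).
It functions as the direct object of "drafted", so the gap sits immediately after word 4 ("drafted").
Base order: Ahmed drafted this proposal while Jonas had announced Yuki thought that Felix had intervened.

4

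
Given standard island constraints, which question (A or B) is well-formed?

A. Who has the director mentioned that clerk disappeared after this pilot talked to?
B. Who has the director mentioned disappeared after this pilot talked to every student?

In A, the wh-phrase is extracted from inside an adjunct island (introduced by "after"), which blocks movement.
In B, the extraction path crosses only that-complement boundaries, which are transparent.
So B is grammatical.

B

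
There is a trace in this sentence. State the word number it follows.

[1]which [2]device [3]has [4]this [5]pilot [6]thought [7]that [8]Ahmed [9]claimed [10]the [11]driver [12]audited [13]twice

The displaced element is "which device" (word 2).
It is linked across 2 clause boundaries (that → Ø).
It functions as the direct object of "audited", so the gap sits immediately after word 12 ("audited").
Base order: This pilot has thought that Ahmed claimed the driver audited which device twice.

12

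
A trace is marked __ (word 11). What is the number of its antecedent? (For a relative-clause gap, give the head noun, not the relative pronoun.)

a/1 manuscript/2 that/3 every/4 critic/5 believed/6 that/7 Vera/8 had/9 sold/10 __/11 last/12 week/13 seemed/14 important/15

2

The gap at 11 is the object of "sold", inside a relative clause.
The relative pronoun is "that" (word 3); it is bound by the head noun immediately before it.
Its filler is the head noun "manuscript", at word 2.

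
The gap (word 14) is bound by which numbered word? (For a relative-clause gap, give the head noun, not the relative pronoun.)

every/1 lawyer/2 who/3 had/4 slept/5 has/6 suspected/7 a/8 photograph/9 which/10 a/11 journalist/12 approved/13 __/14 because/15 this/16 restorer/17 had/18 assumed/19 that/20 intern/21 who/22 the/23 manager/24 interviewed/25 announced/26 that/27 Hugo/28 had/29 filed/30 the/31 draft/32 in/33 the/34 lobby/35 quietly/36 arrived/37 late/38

The gap at 14 is the object of "approved", inside a relative clause.
The relative pronoun is "which" (word 10); it is bound by the head noun immediately before it.
Its filler is the head noun "photograph", at word 9.

9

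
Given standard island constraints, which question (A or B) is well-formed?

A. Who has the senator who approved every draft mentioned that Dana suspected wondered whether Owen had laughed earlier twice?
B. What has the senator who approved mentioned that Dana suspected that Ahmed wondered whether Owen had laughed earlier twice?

A

In B, the wh-phrase is extracted from inside a complex-NP island (relative clause) (introduced by "who"), which blocks movement.
In A, the extraction path crosses only that-complement boundaries, which are transparent.
So A is grammatical.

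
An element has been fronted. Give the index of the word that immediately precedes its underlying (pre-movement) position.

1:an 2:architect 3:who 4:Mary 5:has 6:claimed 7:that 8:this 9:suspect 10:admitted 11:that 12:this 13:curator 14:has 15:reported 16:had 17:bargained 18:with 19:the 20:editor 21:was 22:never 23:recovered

The displaced element is "an architect" (word 2).
It is linked across 3 clause boundaries (that → that → Ø).
It functions as the subject of "bargained", so the gap sits immediately after word 15 ("reported").
Base order: Mary has claimed that this suspect admitted that this curator has reported an architect had bargained with the editor.

15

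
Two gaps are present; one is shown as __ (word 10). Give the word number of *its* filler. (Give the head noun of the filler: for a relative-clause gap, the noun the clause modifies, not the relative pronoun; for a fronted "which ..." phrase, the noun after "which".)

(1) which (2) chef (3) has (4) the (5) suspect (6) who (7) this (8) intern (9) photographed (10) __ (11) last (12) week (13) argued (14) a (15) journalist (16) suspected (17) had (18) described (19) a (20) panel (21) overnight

5

The marked gap is inside the relative clause, the direct object of "photographed".
Its filler is the head noun "suspect" (via "who"), at word 5.
(The other dependency links word 2 to a gap after word 16.)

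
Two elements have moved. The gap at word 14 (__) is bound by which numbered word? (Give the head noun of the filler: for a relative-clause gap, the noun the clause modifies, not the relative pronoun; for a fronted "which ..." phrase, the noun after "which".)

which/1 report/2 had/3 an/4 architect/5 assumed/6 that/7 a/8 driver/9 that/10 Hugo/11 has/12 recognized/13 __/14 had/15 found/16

9

The marked gap is inside the relative clause, the direct object of "recognized".
Its filler is the head noun "driver" (via "that"), at word 9.
(The other dependency links word 2 to a gap after word 16.)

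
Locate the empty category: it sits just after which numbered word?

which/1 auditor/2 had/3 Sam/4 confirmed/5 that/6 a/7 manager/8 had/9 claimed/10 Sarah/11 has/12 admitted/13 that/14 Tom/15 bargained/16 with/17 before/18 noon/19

17

The displaced element is "which auditor" (word 2).
It is linked across 3 clause boundaries (that → Ø → that).
It functions as the object of the preposition "with" of "bargained", so the gap sits immediately after word 17 ("with").
Base order: Sam had confirmed that a manager had claimed Sarah has admitted that Tom bargained with which auditor before noon.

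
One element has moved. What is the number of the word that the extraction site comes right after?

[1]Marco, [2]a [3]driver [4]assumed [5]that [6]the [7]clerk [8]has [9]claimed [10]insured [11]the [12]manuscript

The displaced element is "Marco" (word 1).
It is linked across 2 clause boundaries (that → Ø).
It functions as the subject of "insured", so the gap sits immediately after word 9 ("claimed").
Base order: A driver assumed that the clerk has claimed that Marco insured the manuscript.

9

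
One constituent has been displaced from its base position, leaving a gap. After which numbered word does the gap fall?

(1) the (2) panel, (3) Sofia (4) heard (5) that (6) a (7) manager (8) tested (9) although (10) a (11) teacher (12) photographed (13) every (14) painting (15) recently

8

The displaced element is "the panel" (word 2).
It is linked across 1 clause boundary (that).
It functions as the direct object of "tested", so the gap sits immediately after word 8 ("tested").
Base order: Sofia heard that a manager tested the panel although a teacher photographed every painting recently.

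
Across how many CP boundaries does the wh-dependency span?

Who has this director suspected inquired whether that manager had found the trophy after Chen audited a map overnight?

1

"who" is extracted from the subject of "inquired".
Boundaries crossed, outermost first: [Ø] — 1 in total.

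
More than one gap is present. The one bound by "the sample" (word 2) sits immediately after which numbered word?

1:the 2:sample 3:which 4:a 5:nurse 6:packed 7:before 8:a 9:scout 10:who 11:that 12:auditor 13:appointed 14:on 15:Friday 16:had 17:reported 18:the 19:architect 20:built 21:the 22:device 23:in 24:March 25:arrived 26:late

The displaced element is "the sample" (word 2).
It functions as the direct object of "packed", so the gap sits immediately after word 6 ("packed").
Base order: A nurse packed the sample before a scout who that auditor appointed on Friday had reported the architect built the device in March.

6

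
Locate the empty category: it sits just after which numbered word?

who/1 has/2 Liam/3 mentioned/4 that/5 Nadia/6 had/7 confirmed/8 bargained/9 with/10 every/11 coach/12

8

The displaced element is "who" (word 1).
It is linked across 2 clause boundaries (that → Ø).
It functions as the subject of "bargained", so the gap sits immediately after word 8 ("confirmed").
Base order: Liam has mentioned that Nadia had confirmed that who bargained with every coach.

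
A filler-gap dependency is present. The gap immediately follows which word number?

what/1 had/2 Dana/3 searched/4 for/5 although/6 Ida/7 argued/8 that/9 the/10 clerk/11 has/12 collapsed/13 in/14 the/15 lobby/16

The displaced element is "what" (word 1).
It functions as the object of the preposition "for" of "searched", so the gap sits immediately after word 5 ("for").
Base order: Dana had searched for what although Ida argued that the clerk has collapsed in the lobby.

5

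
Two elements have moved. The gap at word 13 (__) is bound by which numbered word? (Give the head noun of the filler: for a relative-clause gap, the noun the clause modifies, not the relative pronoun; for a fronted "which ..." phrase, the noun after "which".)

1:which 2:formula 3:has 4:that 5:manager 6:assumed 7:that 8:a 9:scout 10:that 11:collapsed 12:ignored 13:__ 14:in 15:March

2

The marked gap is the direct object of "ignored".
Its filler is the fronted wh-phrase "which formula", at word 2.
(The other dependency links word 9 to a gap after word 10.)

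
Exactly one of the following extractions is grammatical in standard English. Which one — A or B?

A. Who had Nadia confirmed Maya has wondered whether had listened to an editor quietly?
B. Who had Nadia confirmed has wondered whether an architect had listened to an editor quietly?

In A, the wh-phrase is extracted from inside a wh-island (introduced by "whether"), which blocks movement.
In B, the extraction path crosses only that-complement boundaries, which are transparent.
So B is grammatical.

B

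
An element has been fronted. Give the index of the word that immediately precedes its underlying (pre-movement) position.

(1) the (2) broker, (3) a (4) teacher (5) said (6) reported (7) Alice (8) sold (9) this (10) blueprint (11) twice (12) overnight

The displaced element is "the broker" (word 2).
It is linked across 1 clause boundary (Ø).
It functions as the subject of "reported", so the gap sits immediately after word 5 ("said").
Base order: A teacher said the broker reported Alice sold this blueprint twice overnight.

5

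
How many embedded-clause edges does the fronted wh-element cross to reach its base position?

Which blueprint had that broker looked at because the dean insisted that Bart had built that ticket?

"which blueprint" originates inside the matrix clause — no clause boundary is crossed.

0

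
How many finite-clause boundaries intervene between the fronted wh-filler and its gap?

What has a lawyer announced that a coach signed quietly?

"what" is extracted from the object of "signed".
Boundaries crossed, outermost first: [that] — 1 in total.

1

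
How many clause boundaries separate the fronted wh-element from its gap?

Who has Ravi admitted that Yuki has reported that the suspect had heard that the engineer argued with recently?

"who" is extracted from the PP object of "argued".
Boundaries crossed, outermost first: [that], [that], [that] — 3 in total.

3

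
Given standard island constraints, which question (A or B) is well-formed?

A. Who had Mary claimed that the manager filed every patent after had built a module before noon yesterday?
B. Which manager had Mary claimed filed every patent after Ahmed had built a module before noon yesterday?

In A, the wh-phrase is extracted from inside an adjunct island (introduced by "after"), which blocks movement.
In B, the extraction path crosses only that-complement boundaries, which are transparent.
So B is grammatical.

B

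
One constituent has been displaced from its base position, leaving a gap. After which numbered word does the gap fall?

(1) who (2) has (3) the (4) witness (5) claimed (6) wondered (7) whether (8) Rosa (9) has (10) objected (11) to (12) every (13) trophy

5

The displaced element is "who" (word 1).
It is linked across 1 clause boundary (Ø).
It functions as the subject of "wondered", so the gap sits immediately after word 5 ("claimed").
Base order: The witness has claimed that who wondered whether Rosa has objected to every trophy.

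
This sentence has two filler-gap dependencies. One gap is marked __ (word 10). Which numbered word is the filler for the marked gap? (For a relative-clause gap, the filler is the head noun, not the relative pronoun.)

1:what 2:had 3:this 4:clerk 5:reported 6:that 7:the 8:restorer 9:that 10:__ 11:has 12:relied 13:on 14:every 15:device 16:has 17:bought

The marked gap is inside the relative clause, the subject of "relied".
Its filler is the head noun "restorer" (via "that"), at word 8.
(The other dependency links word 1 to a gap after word 17.)

8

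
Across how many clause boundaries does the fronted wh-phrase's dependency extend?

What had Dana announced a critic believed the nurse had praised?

2

"what" is extracted from the object of "praised".
Boundaries crossed, outermost first: [Ø], [Ø] — 2 in total.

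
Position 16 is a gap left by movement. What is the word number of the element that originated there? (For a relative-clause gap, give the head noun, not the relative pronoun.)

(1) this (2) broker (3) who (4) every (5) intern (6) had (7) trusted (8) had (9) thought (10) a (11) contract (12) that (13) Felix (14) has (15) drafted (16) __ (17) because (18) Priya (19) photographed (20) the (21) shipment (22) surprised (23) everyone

The gap at 16 is the object of "drafted", inside a relative clause.
The relative pronoun is "that" (word 12); it is bound by the head noun immediately before it.
Its filler is the head noun "contract", at word 11.

11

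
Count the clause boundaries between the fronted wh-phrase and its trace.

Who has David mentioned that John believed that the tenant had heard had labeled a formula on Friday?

"who" is extracted from the subject of "labeled".
Boundaries crossed, outermost first: [that], [that], [Ø] — 3 in total.

3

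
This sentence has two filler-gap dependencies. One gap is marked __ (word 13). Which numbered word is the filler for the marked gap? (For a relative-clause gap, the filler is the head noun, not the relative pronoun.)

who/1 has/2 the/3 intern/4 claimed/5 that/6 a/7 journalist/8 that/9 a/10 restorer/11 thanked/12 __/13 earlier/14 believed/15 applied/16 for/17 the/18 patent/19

8

The marked gap is inside the relative clause, the direct object of "thanked".
Its filler is the head noun "journalist" (via "that"), at word 8.
(The other dependency links word 1 to a gap after word 15.)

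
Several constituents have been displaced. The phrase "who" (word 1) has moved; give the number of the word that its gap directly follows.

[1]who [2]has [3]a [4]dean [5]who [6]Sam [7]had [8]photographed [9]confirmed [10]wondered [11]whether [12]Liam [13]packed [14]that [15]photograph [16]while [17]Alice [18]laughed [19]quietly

The displaced element is "who" (word 1).
It is linked across 1 clause boundary (Ø).
It functions as the subject of "wondered", so the gap sits immediately after word 9 ("confirmed").
Base order: A dean who Sam had photographed has confirmed who wondered whether Liam packed that photograph while Alice laughed quietly.

9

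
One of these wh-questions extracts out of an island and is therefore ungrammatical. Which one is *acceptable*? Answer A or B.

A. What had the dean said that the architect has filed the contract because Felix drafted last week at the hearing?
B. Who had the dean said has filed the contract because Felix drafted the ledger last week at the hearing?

B

In A, the wh-phrase is extracted from inside an adjunct island (introduced by "because"), which blocks movement.
In B, the extraction path crosses only that-complement boundaries, which are transparent.
So B is grammatical.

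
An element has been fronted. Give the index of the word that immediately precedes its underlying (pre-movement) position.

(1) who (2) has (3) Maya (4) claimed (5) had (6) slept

4

The displaced element is "who" (word 1).
It is linked across 1 clause boundary (Ø).
It functions as the subject of "slept", so the gap sits immediately after word 4 ("claimed").
Base order: Maya has claimed who had slept.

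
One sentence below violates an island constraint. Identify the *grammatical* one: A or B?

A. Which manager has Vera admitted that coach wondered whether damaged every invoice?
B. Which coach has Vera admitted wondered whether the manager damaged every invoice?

B

In A, the wh-phrase is extracted from inside a wh-island (introduced by "whether"), which blocks movement.
In B, the extraction path crosses only that-complement boundaries, which are transparent.
So B is grammatical.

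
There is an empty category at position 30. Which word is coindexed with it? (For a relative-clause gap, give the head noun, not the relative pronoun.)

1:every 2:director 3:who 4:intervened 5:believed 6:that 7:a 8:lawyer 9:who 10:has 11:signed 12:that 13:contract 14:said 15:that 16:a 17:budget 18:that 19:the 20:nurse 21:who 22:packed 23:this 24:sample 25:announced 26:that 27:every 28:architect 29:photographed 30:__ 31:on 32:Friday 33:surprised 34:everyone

The gap at 30 is the object of "photographed", inside a relative clause.
The relative pronoun is "that" (word 18); it is bound by the head noun immediately before it.
Its filler is the head noun "budget", at word 17.

17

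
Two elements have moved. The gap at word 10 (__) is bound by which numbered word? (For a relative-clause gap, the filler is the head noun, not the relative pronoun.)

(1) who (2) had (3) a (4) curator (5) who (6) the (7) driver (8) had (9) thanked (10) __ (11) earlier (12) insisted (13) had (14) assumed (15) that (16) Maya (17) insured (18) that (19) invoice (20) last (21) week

The marked gap is inside the relative clause, the direct object of "thanked".
Its filler is the head noun "curator" (via "who"), at word 4.
(The other dependency links word 1 to a gap after word 12.)

4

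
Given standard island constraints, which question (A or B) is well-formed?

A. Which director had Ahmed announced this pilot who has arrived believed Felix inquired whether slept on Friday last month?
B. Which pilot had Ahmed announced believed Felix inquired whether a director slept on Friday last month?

In A, the wh-phrase is extracted from inside a wh-island (introduced by "whether"), which blocks movement.
In B, the extraction path crosses only that-complement boundaries, which are transparent.
So B is grammatical.

B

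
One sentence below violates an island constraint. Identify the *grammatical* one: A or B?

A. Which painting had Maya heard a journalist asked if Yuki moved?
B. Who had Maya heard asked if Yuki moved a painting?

B

In A, the wh-phrase is extracted from inside a wh-island (introduced by "if"), which blocks movement.
In B, the extraction path crosses only that-complement boundaries, which are transparent.
So B is grammatical.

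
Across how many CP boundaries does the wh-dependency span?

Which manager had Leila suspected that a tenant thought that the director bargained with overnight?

"which manager" is extracted from the PP object of "bargained".
Boundaries crossed, outermost first: [that], [that] — 2 in total.

2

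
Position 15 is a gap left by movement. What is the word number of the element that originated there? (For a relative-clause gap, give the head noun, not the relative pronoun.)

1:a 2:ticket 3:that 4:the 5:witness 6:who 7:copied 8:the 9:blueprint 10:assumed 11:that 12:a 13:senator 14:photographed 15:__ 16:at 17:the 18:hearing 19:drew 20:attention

The gap at 15 is the object of "photographed", inside a relative clause.
The relative pronoun is "that" (word 3); it is bound by the head noun immediately before it.
Its filler is the head noun "ticket", at word 2.

2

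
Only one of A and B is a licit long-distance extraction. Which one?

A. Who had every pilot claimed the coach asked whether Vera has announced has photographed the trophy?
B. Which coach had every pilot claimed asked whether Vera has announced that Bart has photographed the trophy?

B

In A, the wh-phrase is extracted from inside a wh-island (introduced by "whether"), which blocks movement.
In B, the extraction path crosses only that-complement boundaries, which are transparent.
So B is grammatical.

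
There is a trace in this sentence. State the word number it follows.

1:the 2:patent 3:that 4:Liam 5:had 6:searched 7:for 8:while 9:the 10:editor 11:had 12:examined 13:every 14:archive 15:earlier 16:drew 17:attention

7

The displaced element is "the patent" (word 2).
It functions as the object of the preposition "for" of "searched", so the gap sits immediately after word 7 ("for").
Base order: Liam had searched for the patent while the editor had examined every archive earlier.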